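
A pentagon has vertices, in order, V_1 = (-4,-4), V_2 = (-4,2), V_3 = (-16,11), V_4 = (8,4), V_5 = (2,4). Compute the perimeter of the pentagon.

|V_1V_2| = √((0)² + (6)²) = √36 = 6
|V_2V_3| = √((-12)² + (9)²) = √225 = 15
|V_3V_4| = √((24)² + (-7)²) = √625 = 25
|V_4V_5| = √((-6)² + (0)²) = √36 = 6
|V_5V_1| = √((-6)² + (-8)²) = √100 = 10
Perimeter = 6 + 15 + 25 + 6 + 10 = 62.

62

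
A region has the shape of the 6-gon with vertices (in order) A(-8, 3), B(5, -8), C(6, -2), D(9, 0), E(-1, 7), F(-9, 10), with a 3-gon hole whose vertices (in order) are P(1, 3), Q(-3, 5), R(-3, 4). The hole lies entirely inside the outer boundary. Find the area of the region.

Outer boundary:
Apply the shoelace (surveyor's) formula: 2A = Σ (x_i·y_{i+1} − x_{i+1}·y_i), indices taken mod 6.
Σ = (49) + (38) + (18) + (63) + (53) + (53) = 274
Area = |Σ|/2 = 137.
Hole:
Apply the shoelace (surveyor's) formula: 2A = Σ (x_i·y_{i+1} − x_{i+1}·y_i), indices taken mod 3.
Σ = (14) + (3) + (-13) = 4
Area = |Σ|/2 = 2.
Net area = 137 − 2 = 135.

135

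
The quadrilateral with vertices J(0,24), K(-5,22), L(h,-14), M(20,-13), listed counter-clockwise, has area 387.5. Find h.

5

Write out the shoelace sum; only the two edges meeting at L involve h:
2·Area = [((-5)·(-14) − h·22) + (h·(-13) − 20·(-14))] + 600
       = -35·h + 950 = 775
⇒ h = 5.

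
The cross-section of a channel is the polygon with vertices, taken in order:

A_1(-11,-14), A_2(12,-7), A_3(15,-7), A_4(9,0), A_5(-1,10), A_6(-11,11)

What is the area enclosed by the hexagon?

396.5

Cross-terms: 245, 21, 63, 90, 99, 275  ⇒  Σ = 793
Area = |Σ|/2 = 396.5.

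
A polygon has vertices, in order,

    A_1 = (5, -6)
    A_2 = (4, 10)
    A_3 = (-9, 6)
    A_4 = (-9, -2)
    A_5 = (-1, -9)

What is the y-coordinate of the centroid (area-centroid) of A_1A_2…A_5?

Apply the shoelace formula. First the cross-terms c_i = x_i·y_{i+1} − x_{i+1}·y_i:
  74, 114, 72, 79, 51  ⇒  2A = 390, A = 195.
Then Σ (y_i + y_{i+1})·c_i = 774, so ȳ = 774 / (6·195) = 43/65.

43/65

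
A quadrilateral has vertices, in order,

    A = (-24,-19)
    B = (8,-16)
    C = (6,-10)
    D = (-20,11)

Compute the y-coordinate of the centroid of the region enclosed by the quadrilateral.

Apply the surveyor's formula. First the cross-terms c_i = x_i·y_{i+1} − x_{i+1}·y_i:
  536, 16, -134, 644  ⇒  2A = 1062, A = 531.
Then Σ (y_i + y_{i+1})·c_i = -24462, so ȳ = -24462 / (6·531) = -453/59.

-453/59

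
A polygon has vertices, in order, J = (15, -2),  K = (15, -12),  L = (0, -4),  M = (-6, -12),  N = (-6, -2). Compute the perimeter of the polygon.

68

|JK| = √((0)² + (-10)²) = √100 = 10
|KL| = √((-15)² + (8)²) = √289 = 17
|LM| = √((-6)² + (-8)²) = √100 = 10
|MN| = √((0)² + (10)²) = √100 = 10
|NJ| = √((21)² + (0)²) = √441 = 21
Perimeter = 10 + 17 + 10 + 10 + 21 = 68.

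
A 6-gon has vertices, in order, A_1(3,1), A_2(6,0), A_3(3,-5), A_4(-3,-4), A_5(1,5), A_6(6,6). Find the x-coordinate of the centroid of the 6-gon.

289/165

Apply the shoelace (surveyor's) formula. First the cross-terms c_i = x_i·y_{i+1} − x_{i+1}·y_i:
  -6, -30, -27, -11, -24, -12  ⇒  2A = -110, A = -55.
Then Σ (x_i + x_{i+1})·c_i = -578, so x̄ = -578 / (6·(-55)) = 289/165.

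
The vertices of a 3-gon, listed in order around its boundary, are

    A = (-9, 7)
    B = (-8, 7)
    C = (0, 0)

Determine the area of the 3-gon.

3.5

A→B: (-9)(7) − (-8)(7) = -7
B→C: (-8)(0) − (0)(7) = 0
C→A: (0)(7) − (-9)(0) = 0
Σ = -7
Area = |Σ|/2 = 3.5.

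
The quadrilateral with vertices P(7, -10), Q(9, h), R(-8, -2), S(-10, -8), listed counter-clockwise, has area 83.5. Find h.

Write out the shoelace sum; only the two edges meeting at Q involve h:
2·Area = [(7·h − 9·(-10)) + (9·(-2) − (-8)·h)] + 200
       = 15·h + 272 = 167
⇒ h = -7.

-7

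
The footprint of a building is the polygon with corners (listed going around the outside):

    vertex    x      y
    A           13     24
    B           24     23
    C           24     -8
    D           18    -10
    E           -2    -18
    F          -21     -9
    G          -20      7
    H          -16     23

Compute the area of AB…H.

Apply Gauss's area formula: 2A = Σ (x_i·y_{i+1} − x_{i+1}·y_i), indices taken mod 8.
Σ = (-277) + (-744) + (-96) + (-344) + (-360) + (-327) + (-348) + (-683) = -3179
Area = |Σ|/2 = 1589.5.

1589.5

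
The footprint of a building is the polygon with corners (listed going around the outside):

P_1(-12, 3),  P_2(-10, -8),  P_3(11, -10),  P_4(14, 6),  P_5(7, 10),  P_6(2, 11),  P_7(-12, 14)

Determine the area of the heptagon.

Apply the surveyor's formula: 2A = Σ (x_i·y_{i+1} − x_{i+1}·y_i), indices taken mod 7.
P_1→P_2: (-12)(-8) − (-10)(3) = 126
P_2→P_3: (-10)(-10) − (11)(-8) = 188
P_3→P_4: (11)(6) − (14)(-10) = 206
P_4→P_5: (14)(10) − (7)(6) = 98
P_5→P_6: (7)(11) − (2)(10) = 57
P_6→P_7: (2)(14) − (-12)(11) = 160
P_7→P_1: (-12)(3) − (-12)(14) = 132
Σ = 967
Area = |Σ|/2 = 483.5.

483.5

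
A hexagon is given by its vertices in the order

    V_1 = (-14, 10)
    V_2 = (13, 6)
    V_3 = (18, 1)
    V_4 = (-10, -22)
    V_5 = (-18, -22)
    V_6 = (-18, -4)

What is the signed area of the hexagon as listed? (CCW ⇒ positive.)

Σ = (-214) + (-95) + (-386) + (-176) + (-324) + (-236) = -1431
Signed area = Σ/2 = -715.5 (negative ⇒ clockwise traversal).

-715.5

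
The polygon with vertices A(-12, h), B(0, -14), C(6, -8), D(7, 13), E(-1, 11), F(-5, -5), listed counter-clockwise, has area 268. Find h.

-12

Write out the shoelace sum; only the two edges meeting at A involve h:
2·Area = [((-5)·h − (-12)·(-5)) + ((-12)·(-14) − 0·h)] + 368
       = -5·h + 476 = 536
⇒ h = -12.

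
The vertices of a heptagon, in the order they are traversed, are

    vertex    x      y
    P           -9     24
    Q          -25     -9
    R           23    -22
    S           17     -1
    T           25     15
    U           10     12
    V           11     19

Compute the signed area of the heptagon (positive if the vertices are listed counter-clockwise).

1356

Apply the shoelace formula: 2A = Σ (x_i·y_{i+1} − x_{i+1}·y_i), indices taken mod 7.
Σ = (681) + (757) + (351) + (280) + (150) + (58) + (435) = 2712
Signed area = Σ/2 = 1356 (positive ⇒ counter-clockwise traversal).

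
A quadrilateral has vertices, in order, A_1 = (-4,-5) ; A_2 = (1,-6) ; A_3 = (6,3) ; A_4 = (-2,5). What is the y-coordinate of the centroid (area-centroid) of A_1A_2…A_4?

Apply the shoelace formula. First the cross-terms c_i = x_i·y_{i+1} − x_{i+1}·y_i:
  29, 39, 36, 30  ⇒  2A = 134, A = 67.
Then Σ (y_i + y_{i+1})·c_i = -148, so ȳ = -148 / (6·67) = -74/201.

-74/201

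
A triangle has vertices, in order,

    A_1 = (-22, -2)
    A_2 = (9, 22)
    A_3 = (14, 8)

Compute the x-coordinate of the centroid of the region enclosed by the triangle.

1/3

Apply the shoelace formula. First the cross-terms c_i = x_i·y_{i+1} − x_{i+1}·y_i:
  -466, -236, 148  ⇒  2A = -554, A = -277.
Then Σ (x_i + x_{i+1})·c_i = -554, so x̄ = -554 / (6·(-277)) = 1/3.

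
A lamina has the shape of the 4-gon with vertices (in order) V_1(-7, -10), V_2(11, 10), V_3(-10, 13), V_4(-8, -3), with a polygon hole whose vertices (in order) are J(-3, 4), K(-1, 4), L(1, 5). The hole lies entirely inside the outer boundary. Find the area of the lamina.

Outer boundary:
Apply the shoelace (surveyor's) formula: 2A = Σ (x_i·y_{i+1} − x_{i+1}·y_i), indices taken mod 4.
Σ = (40) + (243) + (134) + (59) = 476
Area = |Σ|/2 = 238.
Hole:
J→K: (-3)(4) − (-1)(4) = -8
K→L: (-1)(5) − (1)(4) = -9
L→J: (1)(4) − (-3)(5) = 19
Σ = 2
Area = |Σ|/2 = 1.
Net area = 238 − 1 = 237.

237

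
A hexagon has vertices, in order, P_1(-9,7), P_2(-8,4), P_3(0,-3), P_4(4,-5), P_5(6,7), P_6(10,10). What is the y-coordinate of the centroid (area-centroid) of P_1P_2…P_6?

469/132

Apply the shoelace (surveyor's) formula. First the cross-terms c_i = x_i·y_{i+1} − x_{i+1}·y_i:
  20, 24, 12, 58, -10, 160  ⇒  2A = 264, A = 132.
Then Σ (y_i + y_{i+1})·c_i = 2814, so ȳ = 2814 / (6·132) = 469/132.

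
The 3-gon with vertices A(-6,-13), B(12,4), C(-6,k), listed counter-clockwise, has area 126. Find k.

The doubled signed area Σ (x_i y_{i+1} − x_{i+1} y_i) is linear in k.
With k=0 it equals 234; the coefficient of k is 18 (from the two edges through C).
So 18·k + 234 = 2·126 = 252 ⇒ k = 1.

1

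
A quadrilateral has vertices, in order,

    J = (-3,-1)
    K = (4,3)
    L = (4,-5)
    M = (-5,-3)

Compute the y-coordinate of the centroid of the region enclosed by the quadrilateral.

-61/39

Apply the surveyor's formula. First the cross-terms c_i = x_i·y_{i+1} − x_{i+1}·y_i:
  -5, -32, -37, -4  ⇒  2A = -78, A = -39.
Then Σ (y_i + y_{i+1})·c_i = 366, so ȳ = 366 / (6·(-39)) = -61/39.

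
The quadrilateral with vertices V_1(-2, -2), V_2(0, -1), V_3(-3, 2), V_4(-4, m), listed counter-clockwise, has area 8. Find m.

Write out the shoelace sum; only the two edges meeting at V_4 involve m:
2·Area = [((-3)·m − (-4)·2) + ((-4)·(-2) − (-2)·m)] + -1
       = -1·m + 15 = 16
⇒ m = -1.

-1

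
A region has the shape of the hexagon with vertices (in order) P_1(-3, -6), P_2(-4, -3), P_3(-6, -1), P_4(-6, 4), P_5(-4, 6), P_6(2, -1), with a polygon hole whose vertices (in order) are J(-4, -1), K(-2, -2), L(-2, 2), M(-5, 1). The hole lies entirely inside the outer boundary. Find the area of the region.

Outer boundary:
Cross-terms: -15, -14, -30, -20, -8, -15  ⇒  Σ = -102
Area = |Σ|/2 = 51.
Hole:
Apply the shoelace formula: 2A = Σ (x_i·y_{i+1} − x_{i+1}·y_i), indices taken mod 4.
J→K: (-4)(-2) − (-2)(-1) = 6
K→L: (-2)(2) − (-2)(-2) = -8
L→M: (-2)(1) − (-5)(2) = 8
M→J: (-5)(-1) − (-4)(1) = 9
Σ = 15
Area = |Σ|/2 = 7.5.
Net area = 51 − 7.5 = 43.5.

43.5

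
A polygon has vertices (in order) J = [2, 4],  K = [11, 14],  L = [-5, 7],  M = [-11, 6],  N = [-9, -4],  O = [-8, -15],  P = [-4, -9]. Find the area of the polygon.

Σ = (-16) + (147) + (47) + (98) + (103) + (12) + (2) = 393
Area = |Σ|/2 = 196.5.

196.5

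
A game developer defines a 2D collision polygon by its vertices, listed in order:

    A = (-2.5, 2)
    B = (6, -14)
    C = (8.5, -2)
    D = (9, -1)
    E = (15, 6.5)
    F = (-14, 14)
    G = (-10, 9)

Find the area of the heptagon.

A→B: (-2.5)(-14) − (6)(2) = 23
B→C: (6)(-2) − (8.5)(-14) = 107
C→D: (8.5)(-1) − (9)(-2) = 9.5
D→E: (9)(6.5) − (15)(-1) = 73.5
E→F: (15)(14) − (-14)(6.5) = 301
F→G: (-14)(9) − (-10)(14) = 14
G→A: (-10)(2) − (-2.5)(9) = 2.5
Σ = 530.5
Area = |Σ|/2 = 265.25.

265.25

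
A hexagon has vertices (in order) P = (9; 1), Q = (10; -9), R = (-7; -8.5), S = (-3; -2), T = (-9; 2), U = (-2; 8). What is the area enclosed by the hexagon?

Σ = (-91) + (-148) + (-11.5) + (-24) + (-68) + (-74) = -416.5
Area = |Σ|/2 = 208.25.

208.25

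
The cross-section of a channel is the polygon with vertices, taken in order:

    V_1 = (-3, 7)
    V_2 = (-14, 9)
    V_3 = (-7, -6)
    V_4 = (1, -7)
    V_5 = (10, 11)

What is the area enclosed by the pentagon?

228.5

Apply Gauss's area formula: 2A = Σ (x_i·y_{i+1} − x_{i+1}·y_i), indices taken mod 5.
Cross-terms: 71, 147, 55, 81, 103  ⇒  Σ = 457
Area = |Σ|/2 = 228.5.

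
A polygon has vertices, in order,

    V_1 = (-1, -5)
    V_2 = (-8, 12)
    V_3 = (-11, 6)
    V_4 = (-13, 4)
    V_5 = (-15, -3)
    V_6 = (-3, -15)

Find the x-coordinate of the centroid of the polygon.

Apply the surveyor's formula. First the cross-terms c_i = x_i·y_{i+1} − x_{i+1}·y_i:
  -52, 84, 34, 99, 216, 0  ⇒  2A = 381, A = 190.5.
Then Σ (x_i + x_{i+1})·c_i = -8604, so x̄ = -8604 / (6·190.5) = -956/127.

-956/127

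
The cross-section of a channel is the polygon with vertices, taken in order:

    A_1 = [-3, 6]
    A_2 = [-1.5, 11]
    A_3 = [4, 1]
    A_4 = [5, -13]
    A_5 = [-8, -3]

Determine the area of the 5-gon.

Apply the shoelace formula: 2A = Σ (x_i·y_{i+1} − x_{i+1}·y_i), indices taken mod 5.
Σ = (-24) + (-45.5) + (-57) + (-119) + (-57) = -302.5
Area = |Σ|/2 = 151.25.

151.25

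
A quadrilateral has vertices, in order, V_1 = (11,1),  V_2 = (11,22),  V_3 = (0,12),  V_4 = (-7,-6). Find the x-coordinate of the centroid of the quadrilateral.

Apply Gauss's area formula. First the cross-terms c_i = x_i·y_{i+1} − x_{i+1}·y_i:
  231, 132, 84, 59  ⇒  2A = 506, A = 253.
Then Σ (x_i + x_{i+1})·c_i = 6182, so x̄ = 6182 / (6·253) = 281/69.

281/69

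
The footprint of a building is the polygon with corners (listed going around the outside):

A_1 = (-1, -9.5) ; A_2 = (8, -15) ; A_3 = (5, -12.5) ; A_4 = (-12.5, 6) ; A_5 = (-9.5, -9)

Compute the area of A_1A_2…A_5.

Apply Gauss's area formula: 2A = Σ (x_i·y_{i+1} − x_{i+1}·y_i), indices taken mod 5.
Σ = (91) + (-25) + (-126.25) + (169.5) + (81.25) = 190.5
Area = |Σ|/2 = 95.25.

95.25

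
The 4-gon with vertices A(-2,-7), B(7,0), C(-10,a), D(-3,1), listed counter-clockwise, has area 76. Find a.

9

Write out the shoelace sum; only the two edges meeting at C involve a:
2·Area = [(7·a − (-10)·0) + ((-10)·1 − (-3)·a)] + 72
       = 10·a + 62 = 152
⇒ a = 9.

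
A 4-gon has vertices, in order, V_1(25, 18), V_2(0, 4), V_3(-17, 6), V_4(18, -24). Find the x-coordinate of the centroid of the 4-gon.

862/87

Apply the surveyor's formula. First the cross-terms c_i = x_i·y_{i+1} − x_{i+1}·y_i:
  100, 68, 300, 924  ⇒  2A = 1392, A = 696.
Then Σ (x_i + x_{i+1})·c_i = 41376, so x̄ = 41376 / (6·696) = 862/87.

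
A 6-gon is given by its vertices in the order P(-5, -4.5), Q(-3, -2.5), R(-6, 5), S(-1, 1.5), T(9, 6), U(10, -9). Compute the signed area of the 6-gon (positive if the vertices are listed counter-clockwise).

P→Q: (-5)(-2.5) − (-3)(-4.5) = -1
Q→R: (-3)(5) − (-6)(-2.5) = -30
R→S: (-6)(1.5) − (-1)(5) = -4
S→T: (-1)(6) − (9)(1.5) = -19.5
T→U: (9)(-9) − (10)(6) = -141
U→P: (10)(-4.5) − (-5)(-9) = -90
Σ = -285.5
Signed area = Σ/2 = -142.75 (negative ⇒ clockwise traversal).

-142.75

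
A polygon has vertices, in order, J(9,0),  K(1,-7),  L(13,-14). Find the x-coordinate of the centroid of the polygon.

23/3

Apply the shoelace (surveyor's) formula. First the cross-terms c_i = x_i·y_{i+1} − x_{i+1}·y_i:
  -63, 77, 126  ⇒  2A = 140, A = 70.
Then Σ (x_i + x_{i+1})·c_i = 3220, so x̄ = 3220 / (6·70) = 23/3.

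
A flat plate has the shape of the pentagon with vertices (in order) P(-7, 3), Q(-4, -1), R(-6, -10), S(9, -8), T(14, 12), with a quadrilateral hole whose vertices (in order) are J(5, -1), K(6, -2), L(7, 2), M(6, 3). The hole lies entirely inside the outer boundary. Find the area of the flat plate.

263.5

Outer boundary:
P→Q: (-7)(-1) − (-4)(3) = 19
Q→R: (-4)(-10) − (-6)(-1) = 34
R→S: (-6)(-8) − (9)(-10) = 138
S→T: (9)(12) − (14)(-8) = 220
T→P: (14)(3) − (-7)(12) = 126
Σ = 537
Area = |Σ|/2 = 268.5.
Hole:
Cross-terms: -4, 26, 9, -21  ⇒  Σ = 10
Area = |Σ|/2 = 5.
Net area = 268.5 − 5 = 263.5.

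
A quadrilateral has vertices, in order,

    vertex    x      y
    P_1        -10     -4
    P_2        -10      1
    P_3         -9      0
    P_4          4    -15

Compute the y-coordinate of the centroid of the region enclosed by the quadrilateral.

Apply the surveyor's formula. First the cross-terms c_i = x_i·y_{i+1} − x_{i+1}·y_i:
  -50, 9, 135, -166  ⇒  2A = -72, A = -36.
Then Σ (y_i + y_{i+1})·c_i = 1288, so ȳ = 1288 / (6·(-36)) = -161/27.

-161/27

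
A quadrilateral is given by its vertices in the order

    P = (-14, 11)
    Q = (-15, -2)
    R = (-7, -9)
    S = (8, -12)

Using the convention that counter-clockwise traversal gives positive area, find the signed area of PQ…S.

195

Apply the surveyor's formula: 2A = Σ (x_i·y_{i+1} − x_{i+1}·y_i), indices taken mod 4.
P→Q: (-14)(-2) − (-15)(11) = 193
Q→R: (-15)(-9) − (-7)(-2) = 121
R→S: (-7)(-12) − (8)(-9) = 156
S→P: (8)(11) − (-14)(-12) = -80
Σ = 390
Signed area = Σ/2 = 195 (positive ⇒ counter-clockwise traversal).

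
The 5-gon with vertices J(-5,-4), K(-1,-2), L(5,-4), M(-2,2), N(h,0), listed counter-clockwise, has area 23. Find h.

The doubled signed area Σ (x_i y_{i+1} − x_{i+1} y_i) is linear in h.
With h=0 it equals 22; the coefficient of h is -6 (from the two edges through N).
So -6·h + 22 = 2·23 = 46 ⇒ h = -4.

-4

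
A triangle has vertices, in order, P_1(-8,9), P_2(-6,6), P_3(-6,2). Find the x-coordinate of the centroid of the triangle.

Apply the shoelace formula. First the cross-terms c_i = x_i·y_{i+1} − x_{i+1}·y_i:
  6, 24, -38  ⇒  2A = -8, A = -4.
Then Σ (x_i + x_{i+1})·c_i = 160, so x̄ = 160 / (6·(-4)) = -20/3.

-20/3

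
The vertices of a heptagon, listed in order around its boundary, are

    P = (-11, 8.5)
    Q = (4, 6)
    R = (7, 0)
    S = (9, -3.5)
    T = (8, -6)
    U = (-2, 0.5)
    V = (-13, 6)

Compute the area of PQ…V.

125.25

Cross-terms: -100, -42, -24.5, -26, -8, -5.5, -44.5  ⇒  Σ = -250.5
Area = |Σ|/2 = 125.25.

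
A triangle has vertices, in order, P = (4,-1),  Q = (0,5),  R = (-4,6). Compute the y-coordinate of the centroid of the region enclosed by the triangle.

10/3

Apply the shoelace (surveyor's) formula. First the cross-terms c_i = x_i·y_{i+1} − x_{i+1}·y_i:
  20, 20, -20  ⇒  2A = 20, A = 10.
Then Σ (y_i + y_{i+1})·c_i = 200, so ȳ = 200 / (6·10) = 10/3.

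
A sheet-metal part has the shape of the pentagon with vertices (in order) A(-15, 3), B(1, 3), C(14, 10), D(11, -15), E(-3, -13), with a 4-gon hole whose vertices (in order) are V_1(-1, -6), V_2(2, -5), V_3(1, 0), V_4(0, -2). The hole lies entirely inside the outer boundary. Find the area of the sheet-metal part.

Outer boundary:
Apply the shoelace formula: 2A = Σ (x_i·y_{i+1} − x_{i+1}·y_i), indices taken mod 5.
Σ = (-48) + (-32) + (-320) + (-188) + (-204) = -792
Area = |Σ|/2 = 396.
Hole:
Apply Gauss's area formula: 2A = Σ (x_i·y_{i+1} − x_{i+1}·y_i), indices taken mod 4.
Σ = (17) + (5) + (-2) + (-2) = 18
Area = |Σ|/2 = 9.
Net area = 396 − 9 = 387.

387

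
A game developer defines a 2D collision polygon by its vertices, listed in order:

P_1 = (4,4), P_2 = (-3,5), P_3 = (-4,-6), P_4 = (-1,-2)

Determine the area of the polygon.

Apply the surveyor's formula: 2A = Σ (x_i·y_{i+1} − x_{i+1}·y_i), indices taken mod 4.
Σ = (32) + (38) + (2) + (4) = 76
Area = |Σ|/2 = 38.

38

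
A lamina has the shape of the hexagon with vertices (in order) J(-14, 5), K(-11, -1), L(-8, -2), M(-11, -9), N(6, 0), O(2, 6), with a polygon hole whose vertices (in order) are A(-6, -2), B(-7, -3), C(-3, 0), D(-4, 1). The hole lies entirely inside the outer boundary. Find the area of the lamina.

Outer boundary:
Apply the surveyor's formula: 2A = Σ (x_i·y_{i+1} − x_{i+1}·y_i), indices taken mod 6.
Σ = (69) + (14) + (50) + (54) + (36) + (94) = 317
Area = |Σ|/2 = 158.5.
Hole:
Apply Gauss's area formula: 2A = Σ (x_i·y_{i+1} − x_{i+1}·y_i), indices taken mod 4.
Cross-terms: 4, -9, -3, 14  ⇒  Σ = 6
Area = |Σ|/2 = 3.
Net area = 158.5 − 3 = 155.5.

155.5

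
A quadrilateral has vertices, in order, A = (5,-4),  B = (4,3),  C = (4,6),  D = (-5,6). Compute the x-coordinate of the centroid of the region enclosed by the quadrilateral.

Apply the shoelace (surveyor's) formula. First the cross-terms c_i = x_i·y_{i+1} − x_{i+1}·y_i:
  31, 12, 54, -10  ⇒  2A = 87, A = 43.5.
Then Σ (x_i + x_{i+1})·c_i = 321, so x̄ = 321 / (6·43.5) = 107/87.

107/87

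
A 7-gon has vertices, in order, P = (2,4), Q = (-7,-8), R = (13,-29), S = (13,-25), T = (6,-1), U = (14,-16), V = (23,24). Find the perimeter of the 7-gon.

|PQ| = √((-9)² + (-12)²) = √225 = 15
|QR| = √((20)² + (-21)²) = √841 = 29
|RS| = √((0)² + (4)²) = √16 = 4
|ST| = √((-7)² + (24)²) = √625 = 25
|TU| = √((8)² + (-15)²) = √289 = 17
|UV| = √((9)² + (40)²) = √1681 = 41
|VP| = √((-21)² + (-20)²) = √841 = 29
Perimeter = 15 + 29 + 4 + 25 + 17 + 41 + 29 = 160.

160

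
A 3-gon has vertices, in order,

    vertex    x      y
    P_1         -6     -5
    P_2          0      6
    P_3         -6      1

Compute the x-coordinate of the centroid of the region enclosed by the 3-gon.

Apply the shoelace formula. First the cross-terms c_i = x_i·y_{i+1} − x_{i+1}·y_i:
  -36, 36, 36  ⇒  2A = 36, A = 18.
Then Σ (x_i + x_{i+1})·c_i = -432, so x̄ = -432 / (6·18) = -4.

-4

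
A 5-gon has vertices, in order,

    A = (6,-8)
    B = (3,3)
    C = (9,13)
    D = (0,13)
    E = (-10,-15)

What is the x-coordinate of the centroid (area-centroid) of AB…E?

Apply the shoelace (surveyor's) formula. First the cross-terms c_i = x_i·y_{i+1} − x_{i+1}·y_i:
  42, 12, 117, 130, 170  ⇒  2A = 471, A = 235.5.
Then Σ (x_i + x_{i+1})·c_i = -405, so x̄ = -405 / (6·235.5) = -45/157.

-45/157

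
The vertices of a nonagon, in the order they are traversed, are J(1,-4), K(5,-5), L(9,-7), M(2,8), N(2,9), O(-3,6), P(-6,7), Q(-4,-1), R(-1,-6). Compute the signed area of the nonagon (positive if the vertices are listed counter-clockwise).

Apply Gauss's area formula: 2A = Σ (x_i·y_{i+1} − x_{i+1}·y_i), indices taken mod 9.
J→K: (1)(-5) − (5)(-4) = 15
K→L: (5)(-7) − (9)(-5) = 10
L→M: (9)(8) − (2)(-7) = 86
M→N: (2)(9) − (2)(8) = 2
N→O: (2)(6) − (-3)(9) = 39
O→P: (-3)(7) − (-6)(6) = 15
P→Q: (-6)(-1) − (-4)(7) = 34
Q→R: (-4)(-6) − (-1)(-1) = 23
R→J: (-1)(-4) − (1)(-6) = 10
Σ = 234
Signed area = Σ/2 = 117 (positive ⇒ counter-clockwise traversal).

117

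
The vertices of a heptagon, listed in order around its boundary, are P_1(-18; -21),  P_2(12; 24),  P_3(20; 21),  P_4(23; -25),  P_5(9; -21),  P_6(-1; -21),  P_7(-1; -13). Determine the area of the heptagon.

Apply the shoelace formula: 2A = Σ (x_i·y_{i+1} − x_{i+1}·y_i), indices taken mod 7.
Σ = (-180) + (-228) + (-983) + (-258) + (-210) + (-8) + (-213) = -2080
Area = |Σ|/2 = 1040.

1040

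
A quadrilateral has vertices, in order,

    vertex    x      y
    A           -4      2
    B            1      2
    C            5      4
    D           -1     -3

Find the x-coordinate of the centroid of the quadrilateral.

-20/123

Apply the shoelace formula. First the cross-terms c_i = x_i·y_{i+1} − x_{i+1}·y_i:
  -10, -6, -11, -14  ⇒  2A = -41, A = -20.5.
Then Σ (x_i + x_{i+1})·c_i = 20, so x̄ = 20 / (6·(-20.5)) = -20/123.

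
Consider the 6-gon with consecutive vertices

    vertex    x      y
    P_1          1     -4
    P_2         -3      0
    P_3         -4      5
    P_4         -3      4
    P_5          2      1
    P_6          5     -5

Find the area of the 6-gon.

Σ = (-12) + (-15) + (-1) + (-11) + (-15) + (-15) = -69
Area = |Σ|/2 = 34.5.

34.5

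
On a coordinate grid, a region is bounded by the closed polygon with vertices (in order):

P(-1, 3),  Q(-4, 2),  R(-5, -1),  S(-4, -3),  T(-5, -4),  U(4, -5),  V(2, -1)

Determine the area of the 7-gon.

Cross-terms: 10, 14, 11, 1, 41, 6, 5  ⇒  Σ = 88
Area = |Σ|/2 = 44.

44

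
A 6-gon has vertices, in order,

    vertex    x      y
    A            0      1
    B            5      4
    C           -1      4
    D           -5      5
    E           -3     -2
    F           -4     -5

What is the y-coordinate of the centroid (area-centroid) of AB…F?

172/93

Apply the surveyor's formula. First the cross-terms c_i = x_i·y_{i+1} − x_{i+1}·y_i:
  -5, 24, 15, 25, 7, -4  ⇒  2A = 62, A = 31.
Then Σ (y_i + y_{i+1})·c_i = 344, so ȳ = 344 / (6·31) = 172/93.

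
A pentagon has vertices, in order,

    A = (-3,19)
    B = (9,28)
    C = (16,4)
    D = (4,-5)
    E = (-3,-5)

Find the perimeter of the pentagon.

|AB| = √((12)² + (9)²) = √225 = 15
|BC| = √((7)² + (-24)²) = √625 = 25
|CD| = √((-12)² + (-9)²) = √225 = 15
|DE| = √((-7)² + (0)²) = √49 = 7
|EA| = √((0)² + (24)²) = √576 = 24
Perimeter = 15 + 25 + 15 + 7 + 24 = 86.

86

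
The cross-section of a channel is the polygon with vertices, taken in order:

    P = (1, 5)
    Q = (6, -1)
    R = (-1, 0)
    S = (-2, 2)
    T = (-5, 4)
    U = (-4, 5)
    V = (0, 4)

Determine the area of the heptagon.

30.5

Apply the surveyor's formula: 2A = Σ (x_i·y_{i+1} − x_{i+1}·y_i), indices taken mod 7.
Σ = (-31) + (-1) + (-2) + (2) + (-9) + (-16) + (-4) = -61
Area = |Σ|/2 = 30.5.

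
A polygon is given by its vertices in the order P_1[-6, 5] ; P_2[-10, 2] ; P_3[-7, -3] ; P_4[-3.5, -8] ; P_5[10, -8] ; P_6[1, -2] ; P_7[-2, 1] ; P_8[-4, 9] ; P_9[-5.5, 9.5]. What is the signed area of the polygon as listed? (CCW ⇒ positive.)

123.75

Apply Gauss's area formula: 2A = Σ (x_i·y_{i+1} − x_{i+1}·y_i), indices taken mod 9.
P_1→P_2: (-6)(2) − (-10)(5) = 38
P_2→P_3: (-10)(-3) − (-7)(2) = 44
P_3→P_4: (-7)(-8) − (-3.5)(-3) = 45.5
P_4→P_5: (-3.5)(-8) − (10)(-8) = 108
P_5→P_6: (10)(-2) − (1)(-8) = -12
P_6→P_7: (1)(1) − (-2)(-2) = -3
P_7→P_8: (-2)(9) − (-4)(1) = -14
P_8→P_9: (-4)(9.5) − (-5.5)(9) = 11.5
P_9→P_1: (-5.5)(5) − (-6)(9.5) = 29.5
Σ = 247.5
Signed area = Σ/2 = 123.75 (positive ⇒ counter-clockwise traversal).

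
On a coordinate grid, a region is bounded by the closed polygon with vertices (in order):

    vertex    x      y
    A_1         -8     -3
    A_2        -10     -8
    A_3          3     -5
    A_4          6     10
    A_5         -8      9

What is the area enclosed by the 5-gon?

199

Apply the shoelace (surveyor's) formula: 2A = Σ (x_i·y_{i+1} − x_{i+1}·y_i), indices taken mod 5.
Σ = (34) + (74) + (60) + (134) + (96) = 398
Area = |Σ|/2 = 199.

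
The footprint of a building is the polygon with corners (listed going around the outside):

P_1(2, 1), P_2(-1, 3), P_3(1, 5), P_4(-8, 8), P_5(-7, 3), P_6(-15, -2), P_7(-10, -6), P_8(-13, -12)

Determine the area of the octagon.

130.5

Σ = (7) + (-8) + (48) + (32) + (59) + (70) + (42) + (11) = 261
Area = |Σ|/2 = 130.5.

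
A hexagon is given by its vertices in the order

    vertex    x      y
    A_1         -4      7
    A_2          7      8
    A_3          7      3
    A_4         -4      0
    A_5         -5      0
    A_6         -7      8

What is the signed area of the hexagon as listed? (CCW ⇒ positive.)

Apply the shoelace (surveyor's) formula: 2A = Σ (x_i·y_{i+1} − x_{i+1}·y_i), indices taken mod 6.
Cross-terms: -81, -35, 12, 0, -40, -17  ⇒  Σ = -161
Signed area = Σ/2 = -80.5 (negative ⇒ clockwise traversal).

-80.5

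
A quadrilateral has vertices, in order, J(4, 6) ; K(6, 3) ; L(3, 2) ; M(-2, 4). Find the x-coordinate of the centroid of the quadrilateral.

Apply the shoelace (surveyor's) formula. First the cross-terms c_i = x_i·y_{i+1} − x_{i+1}·y_i:
  -24, 3, 16, -28  ⇒  2A = -33, A = -16.5.
Then Σ (x_i + x_{i+1})·c_i = -253, so x̄ = -253 / (6·(-16.5)) = 23/9.

23/9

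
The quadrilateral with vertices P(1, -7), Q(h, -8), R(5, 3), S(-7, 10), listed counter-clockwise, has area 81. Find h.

2

Write out the shoelace sum; only the two edges meeting at Q involve h:
2·Area = [(1·(-8) − h·(-7)) + (h·3 − 5·(-8))] + 110
       = 10·h + 142 = 162
⇒ h = 2.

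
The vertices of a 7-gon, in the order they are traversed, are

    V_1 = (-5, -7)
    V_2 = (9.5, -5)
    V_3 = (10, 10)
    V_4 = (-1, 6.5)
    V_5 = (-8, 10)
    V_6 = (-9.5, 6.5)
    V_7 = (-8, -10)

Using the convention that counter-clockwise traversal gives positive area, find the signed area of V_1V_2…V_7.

274.75

Σ = (91.5) + (145) + (75) + (42) + (43) + (147) + (6) = 549.5
Signed area = Σ/2 = 274.75 (positive ⇒ counter-clockwise traversal).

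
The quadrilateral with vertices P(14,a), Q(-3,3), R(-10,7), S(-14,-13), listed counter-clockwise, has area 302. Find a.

-13

Write out the shoelace sum; only the two edges meeting at P involve a:
2·Area = [((-14)·a − 14·(-13)) + (14·3 − (-3)·a)] + 237
       = -11·a + 461 = 604
⇒ a = -13.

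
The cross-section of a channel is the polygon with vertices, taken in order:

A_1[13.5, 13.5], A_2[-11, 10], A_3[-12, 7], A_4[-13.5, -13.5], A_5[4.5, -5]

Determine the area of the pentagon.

419.75

Apply the shoelace formula: 2A = Σ (x_i·y_{i+1} − x_{i+1}·y_i), indices taken mod 5.
Σ = (283.5) + (43) + (256.5) + (128.25) + (128.25) = 839.5
Area = |Σ|/2 = 419.75.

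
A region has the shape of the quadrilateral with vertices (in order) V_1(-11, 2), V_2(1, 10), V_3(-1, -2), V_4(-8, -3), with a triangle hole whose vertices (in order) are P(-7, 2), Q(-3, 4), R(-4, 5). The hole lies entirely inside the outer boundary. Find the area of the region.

80

Outer boundary:
Cross-terms: -112, 8, -13, -49  ⇒  Σ = -166
Area = |Σ|/2 = 83.
Hole:
Apply the surveyor's formula: 2A = Σ (x_i·y_{i+1} − x_{i+1}·y_i), indices taken mod 3.
Σ = (-22) + (1) + (27) = 6
Area = |Σ|/2 = 3.
Net area = 83 − 3 = 80.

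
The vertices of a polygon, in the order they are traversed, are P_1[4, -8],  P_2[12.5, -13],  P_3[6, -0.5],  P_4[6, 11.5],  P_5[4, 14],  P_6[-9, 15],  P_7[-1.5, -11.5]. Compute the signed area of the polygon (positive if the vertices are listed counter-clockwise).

299.875

Σ = (48) + (71.75) + (72) + (38) + (186) + (126) + (58) = 599.75
Signed area = Σ/2 = 299.875 (positive ⇒ counter-clockwise traversal).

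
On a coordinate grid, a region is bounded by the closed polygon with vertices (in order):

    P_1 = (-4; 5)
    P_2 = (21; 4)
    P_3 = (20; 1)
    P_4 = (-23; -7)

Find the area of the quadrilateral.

Σ = (-121) + (-59) + (-117) + (-143) = -440
Area = |Σ|/2 = 220.

220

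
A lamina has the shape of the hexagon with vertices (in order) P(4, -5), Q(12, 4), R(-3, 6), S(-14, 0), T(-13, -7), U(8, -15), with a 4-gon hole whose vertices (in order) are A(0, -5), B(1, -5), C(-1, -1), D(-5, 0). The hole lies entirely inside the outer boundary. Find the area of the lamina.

297

Outer boundary:
Apply the surveyor's formula: 2A = Σ (x_i·y_{i+1} − x_{i+1}·y_i), indices taken mod 6.
Σ = (76) + (84) + (84) + (98) + (251) + (20) = 613
Area = |Σ|/2 = 306.5.
Hole:
Cross-terms: 5, -6, -5, 25  ⇒  Σ = 19
Area = |Σ|/2 = 9.5.
Net area = 306.5 − 9.5 = 297.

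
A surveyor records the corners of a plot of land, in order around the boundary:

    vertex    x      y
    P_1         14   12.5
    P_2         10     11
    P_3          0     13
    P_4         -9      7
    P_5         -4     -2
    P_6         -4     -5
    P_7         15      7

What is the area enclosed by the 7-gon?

235.25

Apply Gauss's area formula: 2A = Σ (x_i·y_{i+1} − x_{i+1}·y_i), indices taken mod 7.
Σ = (29) + (130) + (117) + (46) + (12) + (47) + (89.5) = 470.5
Area = |Σ|/2 = 235.25.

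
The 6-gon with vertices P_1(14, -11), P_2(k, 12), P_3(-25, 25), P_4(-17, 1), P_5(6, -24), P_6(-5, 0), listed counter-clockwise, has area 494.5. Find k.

-6

The doubled signed area Σ (x_i y_{i+1} − x_{i+1} y_i) is linear in k.
With k=0 it equals 1205; the coefficient of k is 36 (from the two edges through P_2).
So 36·k + 1205 = 2·494.5 = 989 ⇒ k = -6.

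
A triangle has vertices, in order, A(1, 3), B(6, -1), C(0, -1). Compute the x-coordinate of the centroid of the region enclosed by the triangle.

Apply the shoelace (surveyor's) formula. First the cross-terms c_i = x_i·y_{i+1} − x_{i+1}·y_i:
  -19, -6, 1  ⇒  2A = -24, A = -12.
Then Σ (x_i + x_{i+1})·c_i = -168, so x̄ = -168 / (6·(-12)) = 7/3.

7/3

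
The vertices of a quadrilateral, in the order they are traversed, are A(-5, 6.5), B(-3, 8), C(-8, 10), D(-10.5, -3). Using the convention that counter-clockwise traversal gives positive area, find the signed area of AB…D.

29.625

Cross-terms: -20.5, 34, 129, -83.25  ⇒  Σ = 59.25
Signed area = Σ/2 = 29.625 (positive ⇒ counter-clockwise traversal).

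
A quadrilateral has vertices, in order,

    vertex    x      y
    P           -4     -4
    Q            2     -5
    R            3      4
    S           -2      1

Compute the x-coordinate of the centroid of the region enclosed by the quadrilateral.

Apply the shoelace formula. First the cross-terms c_i = x_i·y_{i+1} − x_{i+1}·y_i:
  28, 23, 11, 12  ⇒  2A = 74, A = 37.
Then Σ (x_i + x_{i+1})·c_i = -2, so x̄ = -2 / (6·37) = -1/111.

-1/111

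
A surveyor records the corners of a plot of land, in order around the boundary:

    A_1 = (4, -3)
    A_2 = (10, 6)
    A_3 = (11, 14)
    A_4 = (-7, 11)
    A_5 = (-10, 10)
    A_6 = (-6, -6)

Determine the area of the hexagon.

274.5

Apply the shoelace (surveyor's) formula: 2A = Σ (x_i·y_{i+1} − x_{i+1}·y_i), indices taken mod 6.
Σ = (54) + (74) + (219) + (40) + (120) + (42) = 549
Area = |Σ|/2 = 274.5.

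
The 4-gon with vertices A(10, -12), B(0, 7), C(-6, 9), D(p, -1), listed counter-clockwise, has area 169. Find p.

Write out the shoelace sum; only the two edges meeting at D involve p:
2·Area = [((-6)·(-1) − p·9) + (p·(-12) − 10·(-1))] + 112
       = -21·p + 128 = 338
⇒ p = -10.

-10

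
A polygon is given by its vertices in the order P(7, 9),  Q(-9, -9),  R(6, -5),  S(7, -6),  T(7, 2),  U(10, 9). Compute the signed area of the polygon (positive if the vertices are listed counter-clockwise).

Apply the shoelace (surveyor's) formula: 2A = Σ (x_i·y_{i+1} − x_{i+1}·y_i), indices taken mod 6.
Σ = (18) + (99) + (-1) + (56) + (43) + (27) = 242
Signed area = Σ/2 = 121 (positive ⇒ counter-clockwise traversal).

121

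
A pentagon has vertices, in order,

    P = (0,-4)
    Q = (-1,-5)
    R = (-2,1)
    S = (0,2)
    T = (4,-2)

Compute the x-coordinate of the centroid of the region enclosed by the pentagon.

17/43

Apply Gauss's area formula. First the cross-terms c_i = x_i·y_{i+1} − x_{i+1}·y_i:
  -4, -11, -4, -8, -16  ⇒  2A = -43, A = -21.5.
Then Σ (x_i + x_{i+1})·c_i = -51, so x̄ = -51 / (6·(-21.5)) = 17/43.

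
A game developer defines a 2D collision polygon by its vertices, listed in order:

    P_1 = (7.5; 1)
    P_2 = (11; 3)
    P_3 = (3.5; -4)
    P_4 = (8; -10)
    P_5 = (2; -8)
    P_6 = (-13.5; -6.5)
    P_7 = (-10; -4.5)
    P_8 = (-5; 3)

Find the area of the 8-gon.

147.625

Σ = (11.5) + (-54.5) + (-3) + (-44) + (-121) + (-4.25) + (-52.5) + (-27.5) = -295.25
Area = |Σ|/2 = 147.625.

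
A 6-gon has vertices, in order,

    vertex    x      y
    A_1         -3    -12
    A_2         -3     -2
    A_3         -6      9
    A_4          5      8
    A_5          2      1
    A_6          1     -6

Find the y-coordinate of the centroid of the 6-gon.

116/81

Apply the shoelace (surveyor's) formula. First the cross-terms c_i = x_i·y_{i+1} − x_{i+1}·y_i:
  -30, -39, -93, -11, -13, -30  ⇒  2A = -216, A = -108.
Then Σ (y_i + y_{i+1})·c_i = -928, so ȳ = -928 / (6·(-108)) = 116/81.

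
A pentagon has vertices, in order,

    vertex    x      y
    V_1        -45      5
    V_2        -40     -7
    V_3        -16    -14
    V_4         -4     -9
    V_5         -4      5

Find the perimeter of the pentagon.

106

|V_1V_2| = √((5)² + (-12)²) = √169 = 13
|V_2V_3| = √((24)² + (-7)²) = √625 = 25
|V_3V_4| = √((12)² + (5)²) = √169 = 13
|V_4V_5| = √((0)² + (14)²) = √196 = 14
|V_5V_1| = √((-41)² + (0)²) = √1681 = 41
Perimeter = 13 + 25 + 13 + 14 + 41 = 106.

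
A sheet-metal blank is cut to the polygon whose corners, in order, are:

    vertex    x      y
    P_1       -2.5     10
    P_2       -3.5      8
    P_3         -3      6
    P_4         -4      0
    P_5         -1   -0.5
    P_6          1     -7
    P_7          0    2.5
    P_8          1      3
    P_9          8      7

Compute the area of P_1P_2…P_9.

66

Apply the surveyor's formula: 2A = Σ (x_i·y_{i+1} − x_{i+1}·y_i), indices taken mod 9.
P_1→P_2: (-2.5)(8) − (-3.5)(10) = 15
P_2→P_3: (-3.5)(6) − (-3)(8) = 3
P_3→P_4: (-3)(0) − (-4)(6) = 24
P_4→P_5: (-4)(-0.5) − (-1)(0) = 2
P_5→P_6: (-1)(-7) − (1)(-0.5) = 7.5
P_6→P_7: (1)(2.5) − (0)(-7) = 2.5
P_7→P_8: (0)(3) − (1)(2.5) = -2.5
P_8→P_9: (1)(7) − (8)(3) = -17
P_9→P_1: (8)(10) − (-2.5)(7) = 97.5
Σ = 132
Area = |Σ|/2 = 66.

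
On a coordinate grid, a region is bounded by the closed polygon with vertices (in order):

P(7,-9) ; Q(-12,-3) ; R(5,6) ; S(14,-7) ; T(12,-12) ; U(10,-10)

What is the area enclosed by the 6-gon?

Apply the surveyor's formula: 2A = Σ (x_i·y_{i+1} − x_{i+1}·y_i), indices taken mod 6.
Σ = (-129) + (-57) + (-119) + (-84) + (0) + (-20) = -409
Area = |Σ|/2 = 204.5.

204.5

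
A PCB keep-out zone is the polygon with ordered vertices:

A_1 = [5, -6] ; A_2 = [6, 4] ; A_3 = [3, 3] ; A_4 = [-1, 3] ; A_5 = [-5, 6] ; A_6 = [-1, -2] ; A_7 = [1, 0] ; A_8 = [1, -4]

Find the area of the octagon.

Apply the shoelace formula: 2A = Σ (x_i·y_{i+1} − x_{i+1}·y_i), indices taken mod 8.
A_1→A_2: (5)(4) − (6)(-6) = 56
A_2→A_3: (6)(3) − (3)(4) = 6
A_3→A_4: (3)(3) − (-1)(3) = 12
A_4→A_5: (-1)(6) − (-5)(3) = 9
A_5→A_6: (-5)(-2) − (-1)(6) = 16
A_6→A_7: (-1)(0) − (1)(-2) = 2
A_7→A_8: (1)(-4) − (1)(0) = -4
A_8→A_1: (1)(-6) − (5)(-4) = 14
Σ = 111
Area = |Σ|/2 = 55.5.

55.5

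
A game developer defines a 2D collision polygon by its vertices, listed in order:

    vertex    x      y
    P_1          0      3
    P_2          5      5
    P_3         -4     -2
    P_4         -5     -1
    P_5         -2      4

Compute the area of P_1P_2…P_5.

Apply Gauss's area formula: 2A = Σ (x_i·y_{i+1} − x_{i+1}·y_i), indices taken mod 5.
Σ = (-15) + (10) + (-6) + (-22) + (-6) = -39
Area = |Σ|/2 = 19.5.

19.5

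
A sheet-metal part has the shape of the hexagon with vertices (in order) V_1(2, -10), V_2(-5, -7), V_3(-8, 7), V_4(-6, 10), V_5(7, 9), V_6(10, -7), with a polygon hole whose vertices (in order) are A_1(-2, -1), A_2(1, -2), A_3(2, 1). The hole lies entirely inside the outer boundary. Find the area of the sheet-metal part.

266

Outer boundary:
Apply the shoelace formula: 2A = Σ (x_i·y_{i+1} − x_{i+1}·y_i), indices taken mod 6.
Σ = (-64) + (-91) + (-38) + (-124) + (-139) + (-86) = -542
Area = |Σ|/2 = 271.
Hole:
Apply the shoelace formula: 2A = Σ (x_i·y_{i+1} − x_{i+1}·y_i), indices taken mod 3.
A_1→A_2: (-2)(-2) − (1)(-1) = 5
A_2→A_3: (1)(1) − (2)(-2) = 5
A_3→A_1: (2)(-1) − (-2)(1) = 0
Σ = 10
Area = |Σ|/2 = 5.
Net area = 271 − 5 = 266.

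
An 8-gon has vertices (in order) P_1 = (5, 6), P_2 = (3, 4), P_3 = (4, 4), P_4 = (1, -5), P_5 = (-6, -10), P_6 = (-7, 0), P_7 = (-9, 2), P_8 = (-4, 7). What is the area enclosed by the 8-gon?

P_1→P_2: (5)(4) − (3)(6) = 2
P_2→P_3: (3)(4) − (4)(4) = -4
P_3→P_4: (4)(-5) − (1)(4) = -24
P_4→P_5: (1)(-10) − (-6)(-5) = -40
P_5→P_6: (-6)(0) − (-7)(-10) = -70
P_6→P_7: (-7)(2) − (-9)(0) = -14
P_7→P_8: (-9)(7) − (-4)(2) = -55
P_8→P_1: (-4)(6) − (5)(7) = -59
Σ = -264
Area = |Σ|/2 = 132.

132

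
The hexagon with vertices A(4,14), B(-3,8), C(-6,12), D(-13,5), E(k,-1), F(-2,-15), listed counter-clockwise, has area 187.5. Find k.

The doubled signed area Σ (x_i y_{i+1} − x_{i+1} y_i) is linear in k.
With k=0 it equals 255; the coefficient of k is -20 (from the two edges through E).
So -20·k + 255 = 2·187.5 = 375 ⇒ k = -6.

-6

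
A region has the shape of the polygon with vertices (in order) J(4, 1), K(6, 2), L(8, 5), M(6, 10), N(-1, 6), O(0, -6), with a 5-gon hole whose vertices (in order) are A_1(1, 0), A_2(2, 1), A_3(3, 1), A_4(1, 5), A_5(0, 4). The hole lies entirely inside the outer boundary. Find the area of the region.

Outer boundary:
Σ = (2) + (14) + (50) + (46) + (6) + (24) = 142
Area = |Σ|/2 = 71.
Hole:
A_1→A_2: (1)(1) − (2)(0) = 1
A_2→A_3: (2)(1) − (3)(1) = -1
A_3→A_4: (3)(5) − (1)(1) = 14
A_4→A_5: (1)(4) − (0)(5) = 4
A_5→A_1: (0)(0) − (1)(4) = -4
Σ = 14
Area = |Σ|/2 = 7.
Net area = 71 − 7 = 64.

64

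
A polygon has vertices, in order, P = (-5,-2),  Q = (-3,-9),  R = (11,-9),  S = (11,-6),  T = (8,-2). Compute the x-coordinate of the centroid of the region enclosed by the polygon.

919/297

Apply the shoelace formula. First the cross-terms c_i = x_i·y_{i+1} − x_{i+1}·y_i:
  39, 126, 33, 26, -26  ⇒  2A = 198, A = 99.
Then Σ (x_i + x_{i+1})·c_i = 1838, so x̄ = 1838 / (6·99) = 919/297.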